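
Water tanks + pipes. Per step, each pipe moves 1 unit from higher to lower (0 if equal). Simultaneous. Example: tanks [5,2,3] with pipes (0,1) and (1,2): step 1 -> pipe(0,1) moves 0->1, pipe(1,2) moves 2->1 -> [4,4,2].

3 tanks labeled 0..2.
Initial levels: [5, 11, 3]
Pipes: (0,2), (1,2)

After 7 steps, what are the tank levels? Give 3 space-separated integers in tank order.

Step 1: flows [0->2,1->2] -> levels [4 10 5]
Step 2: flows [2->0,1->2] -> levels [5 9 5]
Step 3: flows [0=2,1->2] -> levels [5 8 6]
Step 4: flows [2->0,1->2] -> levels [6 7 6]
Step 5: flows [0=2,1->2] -> levels [6 6 7]
Step 6: flows [2->0,2->1] -> levels [7 7 5]
Step 7: flows [0->2,1->2] -> levels [6 6 7]

Answer: 6 6 7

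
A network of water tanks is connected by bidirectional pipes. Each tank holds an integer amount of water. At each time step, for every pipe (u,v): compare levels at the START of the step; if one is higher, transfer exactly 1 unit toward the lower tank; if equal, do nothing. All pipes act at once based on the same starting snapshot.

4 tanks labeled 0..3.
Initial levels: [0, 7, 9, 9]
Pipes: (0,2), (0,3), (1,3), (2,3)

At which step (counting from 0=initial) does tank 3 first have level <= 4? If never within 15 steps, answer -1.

Answer: -1

Derivation:
Step 1: flows [2->0,3->0,3->1,2=3] -> levels [2 8 8 7]
Step 2: flows [2->0,3->0,1->3,2->3] -> levels [4 7 6 8]
Step 3: flows [2->0,3->0,3->1,3->2] -> levels [6 8 6 5]
Step 4: flows [0=2,0->3,1->3,2->3] -> levels [5 7 5 8]
Step 5: flows [0=2,3->0,3->1,3->2] -> levels [6 8 6 5]
  -> period-2 cycle (repeats step 3); tank 3 never drops to <=4
Tank 3 never reaches <=4 within 15 steps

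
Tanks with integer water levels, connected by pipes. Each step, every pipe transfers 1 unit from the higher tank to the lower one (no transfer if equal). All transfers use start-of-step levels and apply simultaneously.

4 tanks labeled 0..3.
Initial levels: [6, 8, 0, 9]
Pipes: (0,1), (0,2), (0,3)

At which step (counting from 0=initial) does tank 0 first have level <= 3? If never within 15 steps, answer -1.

Answer: -1

Derivation:
Step 1: flows [1->0,0->2,3->0] -> levels [7 7 1 8]
Step 2: flows [0=1,0->2,3->0] -> levels [7 7 2 7]
Step 3: flows [0=1,0->2,0=3] -> levels [6 7 3 7]
Step 4: flows [1->0,0->2,3->0] -> levels [7 6 4 6]
Step 5: flows [0->1,0->2,0->3] -> levels [4 7 5 7]
Step 6: flows [1->0,2->0,3->0] -> levels [7 6 4 6]
  -> period-2 cycle (repeats step 4); tank 0 never drops to <=3
Tank 0 never reaches <=3 within 15 steps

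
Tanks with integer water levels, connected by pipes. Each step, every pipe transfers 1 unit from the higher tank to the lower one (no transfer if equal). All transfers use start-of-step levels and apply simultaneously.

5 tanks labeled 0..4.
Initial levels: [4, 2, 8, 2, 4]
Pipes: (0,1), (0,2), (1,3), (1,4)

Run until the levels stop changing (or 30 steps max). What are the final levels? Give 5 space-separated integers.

Answer: 6 2 4 4 4

Derivation:
Step 1: flows [0->1,2->0,1=3,4->1] -> levels [4 4 7 2 3]
Step 2: flows [0=1,2->0,1->3,1->4] -> levels [5 2 6 3 4]
Step 3: flows [0->1,2->0,3->1,4->1] -> levels [5 5 5 2 3]
Step 4: flows [0=1,0=2,1->3,1->4] -> levels [5 3 5 3 4]
Step 5: flows [0->1,0=2,1=3,4->1] -> levels [4 5 5 3 3]
Step 6: flows [1->0,2->0,1->3,1->4] -> levels [6 2 4 4 4]
Step 7: flows [0->1,0->2,3->1,4->1] -> levels [4 5 5 3 3]
  -> period-2 cycle: step 7 state = step 5 state; never stabilizes
  -> state at step 30: (30-5) mod 2 = 1, same as step 6 -> [6 2 4 4 4]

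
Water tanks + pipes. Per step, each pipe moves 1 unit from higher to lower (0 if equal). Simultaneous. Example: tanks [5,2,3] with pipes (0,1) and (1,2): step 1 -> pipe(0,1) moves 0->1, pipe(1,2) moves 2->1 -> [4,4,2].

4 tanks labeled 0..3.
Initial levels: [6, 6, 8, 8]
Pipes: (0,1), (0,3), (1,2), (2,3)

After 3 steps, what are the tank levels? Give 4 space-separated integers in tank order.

Answer: 7 7 7 7

Derivation:
Step 1: flows [0=1,3->0,2->1,2=3] -> levels [7 7 7 7]
Step 2: flows [0=1,0=3,1=2,2=3] -> levels [7 7 7 7]
  -> stable; steps 3..3 unchanged -> [7 7 7 7]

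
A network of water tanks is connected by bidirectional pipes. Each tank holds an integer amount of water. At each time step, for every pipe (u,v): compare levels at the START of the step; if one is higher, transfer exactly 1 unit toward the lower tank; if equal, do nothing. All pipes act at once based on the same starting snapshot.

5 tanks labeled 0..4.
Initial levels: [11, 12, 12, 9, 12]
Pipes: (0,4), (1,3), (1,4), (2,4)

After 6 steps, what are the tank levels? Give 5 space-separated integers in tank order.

Step 1: flows [4->0,1->3,1=4,2=4] -> levels [12 11 12 10 11]
Step 2: flows [0->4,1->3,1=4,2->4] -> levels [11 10 11 11 13]
Step 3: flows [4->0,3->1,4->1,4->2] -> levels [12 12 12 10 10]
Step 4: flows [0->4,1->3,1->4,2->4] -> levels [11 10 11 11 13]
  -> period-2 cycle: step 4 state = step 2 state
  -> state at step 6: (6-2) mod 2 = 0, same as step 2 -> [11 10 11 11 13]

Answer: 11 10 11 11 13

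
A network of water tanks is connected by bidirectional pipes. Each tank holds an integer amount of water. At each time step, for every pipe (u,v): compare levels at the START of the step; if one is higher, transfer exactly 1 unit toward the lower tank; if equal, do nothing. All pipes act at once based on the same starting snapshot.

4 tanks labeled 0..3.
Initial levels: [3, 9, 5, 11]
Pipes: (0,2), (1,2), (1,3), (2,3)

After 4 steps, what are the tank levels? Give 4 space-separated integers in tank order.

Answer: 7 8 5 8

Derivation:
Step 1: flows [2->0,1->2,3->1,3->2] -> levels [4 9 6 9]
Step 2: flows [2->0,1->2,1=3,3->2] -> levels [5 8 7 8]
Step 3: flows [2->0,1->2,1=3,3->2] -> levels [6 7 8 7]
Step 4: flows [2->0,2->1,1=3,2->3] -> levels [7 8 5 8]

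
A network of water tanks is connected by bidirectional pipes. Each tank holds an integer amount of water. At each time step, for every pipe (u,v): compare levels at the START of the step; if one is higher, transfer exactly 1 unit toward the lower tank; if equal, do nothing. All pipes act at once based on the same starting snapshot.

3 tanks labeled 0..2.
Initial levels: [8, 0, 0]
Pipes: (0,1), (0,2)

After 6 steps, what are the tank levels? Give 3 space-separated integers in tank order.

Step 1: flows [0->1,0->2] -> levels [6 1 1]
Step 2: flows [0->1,0->2] -> levels [4 2 2]
Step 3: flows [0->1,0->2] -> levels [2 3 3]
Step 4: flows [1->0,2->0] -> levels [4 2 2]
  -> period-2 cycle: step 4 state = step 2 state
  -> state at step 6: (6-2) mod 2 = 0, same as step 2 -> [4 2 2]

Answer: 4 2 2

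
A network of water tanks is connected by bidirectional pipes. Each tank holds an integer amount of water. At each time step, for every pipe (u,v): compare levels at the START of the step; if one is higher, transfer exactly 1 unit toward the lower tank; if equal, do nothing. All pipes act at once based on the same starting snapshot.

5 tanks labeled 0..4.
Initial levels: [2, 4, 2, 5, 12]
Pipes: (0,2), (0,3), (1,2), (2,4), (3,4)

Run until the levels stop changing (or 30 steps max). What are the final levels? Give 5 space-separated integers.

Step 1: flows [0=2,3->0,1->2,4->2,4->3] -> levels [3 3 4 5 10]
Step 2: flows [2->0,3->0,2->1,4->2,4->3] -> levels [5 4 3 5 8]
Step 3: flows [0->2,0=3,1->2,4->2,4->3] -> levels [4 3 6 6 6]
Step 4: flows [2->0,3->0,2->1,2=4,3=4] -> levels [6 4 4 5 6]
Step 5: flows [0->2,0->3,1=2,4->2,4->3] -> levels [4 4 6 7 4]
Step 6: flows [2->0,3->0,2->1,2->4,3->4] -> levels [6 5 3 5 6]
Step 7: flows [0->2,0->3,1->2,4->2,4->3] -> levels [4 4 6 7 4]
  -> period-2 cycle: step 7 state = step 5 state; never stabilizes
  -> state at step 30: (30-5) mod 2 = 1, same as step 6 -> [6 5 3 5 6]

Answer: 6 5 3 5 6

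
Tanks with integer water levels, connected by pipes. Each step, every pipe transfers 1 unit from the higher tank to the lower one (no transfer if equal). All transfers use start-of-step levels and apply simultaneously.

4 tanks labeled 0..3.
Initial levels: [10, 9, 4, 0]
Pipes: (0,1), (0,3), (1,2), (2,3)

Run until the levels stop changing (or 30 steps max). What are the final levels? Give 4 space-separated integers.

Step 1: flows [0->1,0->3,1->2,2->3] -> levels [8 9 4 2]
Step 2: flows [1->0,0->3,1->2,2->3] -> levels [8 7 4 4]
Step 3: flows [0->1,0->3,1->2,2=3] -> levels [6 7 5 5]
Step 4: flows [1->0,0->3,1->2,2=3] -> levels [6 5 6 6]
Step 5: flows [0->1,0=3,2->1,2=3] -> levels [5 7 5 6]
Step 6: flows [1->0,3->0,1->2,3->2] -> levels [7 5 7 4]
Step 7: flows [0->1,0->3,2->1,2->3] -> levels [5 7 5 6]
  -> period-2 cycle: step 7 state = step 5 state; never stabilizes
  -> state at step 30: (30-5) mod 2 = 1, same as step 6 -> [7 5 7 4]

Answer: 7 5 7 4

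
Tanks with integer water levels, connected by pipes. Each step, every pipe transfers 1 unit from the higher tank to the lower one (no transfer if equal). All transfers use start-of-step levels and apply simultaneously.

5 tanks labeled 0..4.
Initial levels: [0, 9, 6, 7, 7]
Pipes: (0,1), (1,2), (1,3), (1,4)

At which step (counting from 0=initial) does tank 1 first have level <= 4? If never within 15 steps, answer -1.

Step 1: flows [1->0,1->2,1->3,1->4] -> levels [1 5 7 8 8]
Step 2: flows [1->0,2->1,3->1,4->1] -> levels [2 7 6 7 7]
Step 3: flows [1->0,1->2,1=3,1=4] -> levels [3 5 7 7 7]
Step 4: flows [1->0,2->1,3->1,4->1] -> levels [4 7 6 6 6]
Step 5: flows [1->0,1->2,1->3,1->4] -> levels [5 3 7 7 7]
Tank 1 first reaches <=4 at step 5

Answer: 5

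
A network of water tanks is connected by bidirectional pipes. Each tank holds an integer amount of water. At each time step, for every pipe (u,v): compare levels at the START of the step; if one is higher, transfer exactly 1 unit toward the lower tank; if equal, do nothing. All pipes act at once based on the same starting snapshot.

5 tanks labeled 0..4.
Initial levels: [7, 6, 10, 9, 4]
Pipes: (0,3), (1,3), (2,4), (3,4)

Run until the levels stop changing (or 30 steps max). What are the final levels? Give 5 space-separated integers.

Step 1: flows [3->0,3->1,2->4,3->4] -> levels [8 7 9 6 6]
Step 2: flows [0->3,1->3,2->4,3=4] -> levels [7 6 8 8 7]
Step 3: flows [3->0,3->1,2->4,3->4] -> levels [8 7 7 5 9]
Step 4: flows [0->3,1->3,4->2,4->3] -> levels [7 6 8 8 7]
  -> period-2 cycle: step 4 state = step 2 state; never stabilizes
  -> state at step 30: (30-2) mod 2 = 0, same as step 2 -> [7 6 8 8 7]

Answer: 7 6 8 8 7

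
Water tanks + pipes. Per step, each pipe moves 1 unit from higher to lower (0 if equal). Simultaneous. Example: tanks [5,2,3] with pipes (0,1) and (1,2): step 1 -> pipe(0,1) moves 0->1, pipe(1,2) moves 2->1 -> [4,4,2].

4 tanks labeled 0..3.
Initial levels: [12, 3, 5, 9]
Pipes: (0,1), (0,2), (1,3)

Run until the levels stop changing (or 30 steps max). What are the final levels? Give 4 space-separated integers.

Step 1: flows [0->1,0->2,3->1] -> levels [10 5 6 8]
Step 2: flows [0->1,0->2,3->1] -> levels [8 7 7 7]
Step 3: flows [0->1,0->2,1=3] -> levels [6 8 8 7]
Step 4: flows [1->0,2->0,1->3] -> levels [8 6 7 8]
Step 5: flows [0->1,0->2,3->1] -> levels [6 8 8 7]
  -> period-2 cycle: step 5 state = step 3 state; never stabilizes
  -> state at step 30: (30-3) mod 2 = 1, same as step 4 -> [8 6 7 8]

Answer: 8 6 7 8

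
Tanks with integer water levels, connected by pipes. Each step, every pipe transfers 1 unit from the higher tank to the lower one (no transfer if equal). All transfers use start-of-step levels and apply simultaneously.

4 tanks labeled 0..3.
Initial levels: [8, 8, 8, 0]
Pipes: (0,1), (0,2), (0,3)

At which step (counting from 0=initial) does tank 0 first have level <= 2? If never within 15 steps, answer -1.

Step 1: flows [0=1,0=2,0->3] -> levels [7 8 8 1]
Step 2: flows [1->0,2->0,0->3] -> levels [8 7 7 2]
Step 3: flows [0->1,0->2,0->3] -> levels [5 8 8 3]
Step 4: flows [1->0,2->0,0->3] -> levels [6 7 7 4]
Step 5: flows [1->0,2->0,0->3] -> levels [7 6 6 5]
Step 6: flows [0->1,0->2,0->3] -> levels [4 7 7 6]
Step 7: flows [1->0,2->0,3->0] -> levels [7 6 6 5]
  -> period-2 cycle (repeats step 5); tank 0 never drops to <=2
Tank 0 never reaches <=2 within 15 steps

Answer: -1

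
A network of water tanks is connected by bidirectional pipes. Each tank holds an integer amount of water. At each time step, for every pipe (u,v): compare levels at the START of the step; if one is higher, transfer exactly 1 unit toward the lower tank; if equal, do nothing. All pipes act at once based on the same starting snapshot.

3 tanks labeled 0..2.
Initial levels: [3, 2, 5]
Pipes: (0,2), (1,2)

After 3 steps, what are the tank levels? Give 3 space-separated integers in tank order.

Step 1: flows [2->0,2->1] -> levels [4 3 3]
Step 2: flows [0->2,1=2] -> levels [3 3 4]
Step 3: flows [2->0,2->1] -> levels [4 4 2]

Answer: 4 4 2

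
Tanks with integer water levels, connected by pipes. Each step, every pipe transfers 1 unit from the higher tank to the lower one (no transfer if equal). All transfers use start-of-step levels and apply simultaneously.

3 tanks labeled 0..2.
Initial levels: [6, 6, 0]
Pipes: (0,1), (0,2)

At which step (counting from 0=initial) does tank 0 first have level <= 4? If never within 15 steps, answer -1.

Step 1: flows [0=1,0->2] -> levels [5 6 1]
Step 2: flows [1->0,0->2] -> levels [5 5 2]
Step 3: flows [0=1,0->2] -> levels [4 5 3]
Tank 0 first reaches <=4 at step 3

Answer: 3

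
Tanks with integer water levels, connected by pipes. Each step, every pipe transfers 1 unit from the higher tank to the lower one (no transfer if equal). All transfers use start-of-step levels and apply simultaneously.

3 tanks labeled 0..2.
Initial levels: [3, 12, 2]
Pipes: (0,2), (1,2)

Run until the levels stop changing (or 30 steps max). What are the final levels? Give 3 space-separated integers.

Answer: 5 5 7

Derivation:
Step 1: flows [0->2,1->2] -> levels [2 11 4]
Step 2: flows [2->0,1->2] -> levels [3 10 4]
Step 3: flows [2->0,1->2] -> levels [4 9 4]
Step 4: flows [0=2,1->2] -> levels [4 8 5]
Step 5: flows [2->0,1->2] -> levels [5 7 5]
Step 6: flows [0=2,1->2] -> levels [5 6 6]
Step 7: flows [2->0,1=2] -> levels [6 6 5]
Step 8: flows [0->2,1->2] -> levels [5 5 7]
Step 9: flows [2->0,2->1] -> levels [6 6 5]
  -> period-2 cycle: step 9 state = step 7 state; never stabilizes
  -> state at step 30: (30-7) mod 2 = 1, same as step 8 -> [5 5 7]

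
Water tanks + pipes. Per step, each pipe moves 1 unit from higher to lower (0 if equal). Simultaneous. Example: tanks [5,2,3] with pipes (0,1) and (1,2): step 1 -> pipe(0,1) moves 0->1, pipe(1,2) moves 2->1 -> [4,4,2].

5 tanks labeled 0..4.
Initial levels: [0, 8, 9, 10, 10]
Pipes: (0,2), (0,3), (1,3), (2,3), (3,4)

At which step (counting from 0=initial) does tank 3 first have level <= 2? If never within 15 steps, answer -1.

Answer: -1

Derivation:
Step 1: flows [2->0,3->0,3->1,3->2,3=4] -> levels [2 9 9 7 10]
Step 2: flows [2->0,3->0,1->3,2->3,4->3] -> levels [4 8 7 9 9]
Step 3: flows [2->0,3->0,3->1,3->2,3=4] -> levels [6 9 7 6 9]
Step 4: flows [2->0,0=3,1->3,2->3,4->3] -> levels [7 8 5 9 8]
Step 5: flows [0->2,3->0,3->1,3->2,3->4] -> levels [7 9 7 5 9]
Step 6: flows [0=2,0->3,1->3,2->3,4->3] -> levels [6 8 6 9 8]
Step 7: flows [0=2,3->0,3->1,3->2,3->4] -> levels [7 9 7 5 9]
  -> period-2 cycle (repeats step 5); tank 3 never drops to <=2
Tank 3 never reaches <=2 within 15 steps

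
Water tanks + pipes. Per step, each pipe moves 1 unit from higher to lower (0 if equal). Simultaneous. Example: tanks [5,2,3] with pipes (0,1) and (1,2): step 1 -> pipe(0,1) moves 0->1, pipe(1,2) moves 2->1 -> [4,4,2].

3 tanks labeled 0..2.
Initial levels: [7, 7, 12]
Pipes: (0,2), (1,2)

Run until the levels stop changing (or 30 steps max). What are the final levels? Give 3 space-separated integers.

Step 1: flows [2->0,2->1] -> levels [8 8 10]
Step 2: flows [2->0,2->1] -> levels [9 9 8]
Step 3: flows [0->2,1->2] -> levels [8 8 10]
  -> period-2 cycle: step 3 state = step 1 state; never stabilizes
  -> state at step 30: (30-1) mod 2 = 1, same as step 2 -> [9 9 8]

Answer: 9 9 8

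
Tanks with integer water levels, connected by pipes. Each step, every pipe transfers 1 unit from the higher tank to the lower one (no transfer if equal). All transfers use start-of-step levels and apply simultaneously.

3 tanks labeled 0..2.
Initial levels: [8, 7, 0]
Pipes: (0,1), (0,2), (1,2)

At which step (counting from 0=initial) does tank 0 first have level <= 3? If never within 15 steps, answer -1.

Answer: -1

Derivation:
Step 1: flows [0->1,0->2,1->2] -> levels [6 7 2]
Step 2: flows [1->0,0->2,1->2] -> levels [6 5 4]
Step 3: flows [0->1,0->2,1->2] -> levels [4 5 6]
Step 4: flows [1->0,2->0,2->1] -> levels [6 5 4]
  -> period-2 cycle (repeats step 2); tank 0 never drops to <=3
Tank 0 never reaches <=3 within 15 steps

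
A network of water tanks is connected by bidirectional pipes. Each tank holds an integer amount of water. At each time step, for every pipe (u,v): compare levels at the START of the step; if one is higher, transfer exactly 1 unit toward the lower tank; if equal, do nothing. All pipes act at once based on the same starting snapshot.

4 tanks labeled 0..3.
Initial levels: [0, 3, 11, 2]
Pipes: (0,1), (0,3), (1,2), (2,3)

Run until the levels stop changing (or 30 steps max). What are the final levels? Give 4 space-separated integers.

Answer: 5 4 3 4

Derivation:
Step 1: flows [1->0,3->0,2->1,2->3] -> levels [2 3 9 2]
Step 2: flows [1->0,0=3,2->1,2->3] -> levels [3 3 7 3]
Step 3: flows [0=1,0=3,2->1,2->3] -> levels [3 4 5 4]
Step 4: flows [1->0,3->0,2->1,2->3] -> levels [5 4 3 4]
Step 5: flows [0->1,0->3,1->2,3->2] -> levels [3 4 5 4]
  -> period-2 cycle: step 5 state = step 3 state; never stabilizes
  -> state at step 30: (30-3) mod 2 = 1, same as step 4 -> [5 4 3 4]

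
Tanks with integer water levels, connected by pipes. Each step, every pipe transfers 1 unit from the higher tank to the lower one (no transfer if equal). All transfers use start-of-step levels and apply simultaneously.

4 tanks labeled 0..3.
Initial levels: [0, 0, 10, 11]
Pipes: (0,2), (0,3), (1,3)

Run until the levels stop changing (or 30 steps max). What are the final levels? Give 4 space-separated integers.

Step 1: flows [2->0,3->0,3->1] -> levels [2 1 9 9]
Step 2: flows [2->0,3->0,3->1] -> levels [4 2 8 7]
Step 3: flows [2->0,3->0,3->1] -> levels [6 3 7 5]
Step 4: flows [2->0,0->3,3->1] -> levels [6 4 6 5]
Step 5: flows [0=2,0->3,3->1] -> levels [5 5 6 5]
Step 6: flows [2->0,0=3,1=3] -> levels [6 5 5 5]
Step 7: flows [0->2,0->3,1=3] -> levels [4 5 6 6]
Step 8: flows [2->0,3->0,3->1] -> levels [6 6 5 4]
Step 9: flows [0->2,0->3,1->3] -> levels [4 5 6 6]
  -> period-2 cycle: step 9 state = step 7 state; never stabilizes
  -> state at step 30: (30-7) mod 2 = 1, same as step 8 -> [6 6 5 4]

Answer: 6 6 5 4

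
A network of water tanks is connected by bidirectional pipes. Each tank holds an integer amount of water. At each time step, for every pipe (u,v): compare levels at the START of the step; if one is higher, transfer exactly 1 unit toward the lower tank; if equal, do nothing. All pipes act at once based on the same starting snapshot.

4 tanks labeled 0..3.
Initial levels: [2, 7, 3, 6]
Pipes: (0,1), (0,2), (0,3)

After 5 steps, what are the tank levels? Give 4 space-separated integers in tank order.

Step 1: flows [1->0,2->0,3->0] -> levels [5 6 2 5]
Step 2: flows [1->0,0->2,0=3] -> levels [5 5 3 5]
Step 3: flows [0=1,0->2,0=3] -> levels [4 5 4 5]
Step 4: flows [1->0,0=2,3->0] -> levels [6 4 4 4]
Step 5: flows [0->1,0->2,0->3] -> levels [3 5 5 5]

Answer: 3 5 5 5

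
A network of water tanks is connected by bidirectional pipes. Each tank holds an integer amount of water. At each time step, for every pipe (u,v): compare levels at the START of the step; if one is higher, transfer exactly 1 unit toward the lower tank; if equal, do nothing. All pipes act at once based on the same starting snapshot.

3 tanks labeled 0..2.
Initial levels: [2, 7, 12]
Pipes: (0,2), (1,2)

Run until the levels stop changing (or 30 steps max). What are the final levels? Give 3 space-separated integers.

Answer: 7 7 7

Derivation:
Step 1: flows [2->0,2->1] -> levels [3 8 10]
Step 2: flows [2->0,2->1] -> levels [4 9 8]
Step 3: flows [2->0,1->2] -> levels [5 8 8]
Step 4: flows [2->0,1=2] -> levels [6 8 7]
Step 5: flows [2->0,1->2] -> levels [7 7 7]
Step 6: flows [0=2,1=2] -> levels [7 7 7]
  -> stable (no change)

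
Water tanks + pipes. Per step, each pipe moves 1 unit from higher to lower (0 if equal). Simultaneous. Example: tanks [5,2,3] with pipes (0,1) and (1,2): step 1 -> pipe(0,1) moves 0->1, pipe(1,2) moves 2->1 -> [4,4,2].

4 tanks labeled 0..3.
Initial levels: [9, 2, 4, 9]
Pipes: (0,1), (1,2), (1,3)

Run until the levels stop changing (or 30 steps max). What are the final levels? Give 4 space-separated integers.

Answer: 7 4 6 7

Derivation:
Step 1: flows [0->1,2->1,3->1] -> levels [8 5 3 8]
Step 2: flows [0->1,1->2,3->1] -> levels [7 6 4 7]
Step 3: flows [0->1,1->2,3->1] -> levels [6 7 5 6]
Step 4: flows [1->0,1->2,1->3] -> levels [7 4 6 7]
Step 5: flows [0->1,2->1,3->1] -> levels [6 7 5 6]
  -> period-2 cycle: step 5 state = step 3 state; never stabilizes
  -> state at step 30: (30-3) mod 2 = 1, same as step 4 -> [7 4 6 7]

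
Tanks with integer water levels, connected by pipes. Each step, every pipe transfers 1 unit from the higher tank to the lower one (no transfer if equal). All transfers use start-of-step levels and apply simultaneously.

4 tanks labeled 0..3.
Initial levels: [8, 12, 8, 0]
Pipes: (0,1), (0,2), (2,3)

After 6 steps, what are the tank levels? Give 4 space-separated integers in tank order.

Step 1: flows [1->0,0=2,2->3] -> levels [9 11 7 1]
Step 2: flows [1->0,0->2,2->3] -> levels [9 10 7 2]
Step 3: flows [1->0,0->2,2->3] -> levels [9 9 7 3]
Step 4: flows [0=1,0->2,2->3] -> levels [8 9 7 4]
Step 5: flows [1->0,0->2,2->3] -> levels [8 8 7 5]
Step 6: flows [0=1,0->2,2->3] -> levels [7 8 7 6]

Answer: 7 8 7 6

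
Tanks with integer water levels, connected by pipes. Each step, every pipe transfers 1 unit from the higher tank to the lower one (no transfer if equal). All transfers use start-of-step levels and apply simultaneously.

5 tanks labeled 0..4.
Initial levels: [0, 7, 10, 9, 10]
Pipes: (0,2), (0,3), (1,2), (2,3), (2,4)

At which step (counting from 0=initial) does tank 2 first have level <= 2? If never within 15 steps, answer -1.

Answer: -1

Derivation:
Step 1: flows [2->0,3->0,2->1,2->3,2=4] -> levels [2 8 7 9 10]
Step 2: flows [2->0,3->0,1->2,3->2,4->2] -> levels [4 7 9 7 9]
Step 3: flows [2->0,3->0,2->1,2->3,2=4] -> levels [6 8 6 7 9]
Step 4: flows [0=2,3->0,1->2,3->2,4->2] -> levels [7 7 9 5 8]
Step 5: flows [2->0,0->3,2->1,2->3,2->4] -> levels [7 8 5 7 9]
Step 6: flows [0->2,0=3,1->2,3->2,4->2] -> levels [6 7 9 6 8]
Step 7: flows [2->0,0=3,2->1,2->3,2->4] -> levels [7 8 5 7 9]
  -> period-2 cycle (repeats step 5); tank 2 never drops to <=2
Tank 2 never reaches <=2 within 15 steps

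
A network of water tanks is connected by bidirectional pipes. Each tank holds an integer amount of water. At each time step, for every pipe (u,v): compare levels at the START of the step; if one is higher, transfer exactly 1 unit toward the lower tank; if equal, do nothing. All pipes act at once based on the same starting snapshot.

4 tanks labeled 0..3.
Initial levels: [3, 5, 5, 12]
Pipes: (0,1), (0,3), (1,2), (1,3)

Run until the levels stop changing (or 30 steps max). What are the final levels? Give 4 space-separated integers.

Answer: 5 8 6 6

Derivation:
Step 1: flows [1->0,3->0,1=2,3->1] -> levels [5 5 5 10]
Step 2: flows [0=1,3->0,1=2,3->1] -> levels [6 6 5 8]
Step 3: flows [0=1,3->0,1->2,3->1] -> levels [7 6 6 6]
Step 4: flows [0->1,0->3,1=2,1=3] -> levels [5 7 6 7]
Step 5: flows [1->0,3->0,1->2,1=3] -> levels [7 5 7 6]
Step 6: flows [0->1,0->3,2->1,3->1] -> levels [5 8 6 6]
Step 7: flows [1->0,3->0,1->2,1->3] -> levels [7 5 7 6]
  -> period-2 cycle: step 7 state = step 5 state; never stabilizes
  -> state at step 30: (30-5) mod 2 = 1, same as step 6 -> [5 8 6 6]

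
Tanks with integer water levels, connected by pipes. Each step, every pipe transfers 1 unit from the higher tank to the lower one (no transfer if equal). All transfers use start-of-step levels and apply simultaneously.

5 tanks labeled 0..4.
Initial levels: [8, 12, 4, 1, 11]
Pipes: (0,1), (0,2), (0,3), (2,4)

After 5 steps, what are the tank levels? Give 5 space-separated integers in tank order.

Answer: 6 8 9 6 7

Derivation:
Step 1: flows [1->0,0->2,0->3,4->2] -> levels [7 11 6 2 10]
Step 2: flows [1->0,0->2,0->3,4->2] -> levels [6 10 8 3 9]
Step 3: flows [1->0,2->0,0->3,4->2] -> levels [7 9 8 4 8]
Step 4: flows [1->0,2->0,0->3,2=4] -> levels [8 8 7 5 8]
Step 5: flows [0=1,0->2,0->3,4->2] -> levels [6 8 9 6 7]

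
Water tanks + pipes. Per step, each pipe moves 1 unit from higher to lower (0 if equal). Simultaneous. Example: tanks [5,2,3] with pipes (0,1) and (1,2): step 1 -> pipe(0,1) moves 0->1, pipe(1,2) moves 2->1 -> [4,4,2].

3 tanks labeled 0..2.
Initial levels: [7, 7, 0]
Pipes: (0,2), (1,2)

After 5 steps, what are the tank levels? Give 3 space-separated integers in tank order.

Step 1: flows [0->2,1->2] -> levels [6 6 2]
Step 2: flows [0->2,1->2] -> levels [5 5 4]
Step 3: flows [0->2,1->2] -> levels [4 4 6]
Step 4: flows [2->0,2->1] -> levels [5 5 4]
  -> period-2 cycle: step 4 state = step 2 state
  -> state at step 5: (5-2) mod 2 = 1, same as step 3 -> [4 4 6]

Answer: 4 4 6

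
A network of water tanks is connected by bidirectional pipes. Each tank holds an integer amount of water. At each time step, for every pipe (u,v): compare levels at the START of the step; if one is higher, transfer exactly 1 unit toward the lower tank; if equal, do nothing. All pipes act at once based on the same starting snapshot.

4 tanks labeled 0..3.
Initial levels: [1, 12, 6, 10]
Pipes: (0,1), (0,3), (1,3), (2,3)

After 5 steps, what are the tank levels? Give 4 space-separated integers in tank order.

Step 1: flows [1->0,3->0,1->3,3->2] -> levels [3 10 7 9]
Step 2: flows [1->0,3->0,1->3,3->2] -> levels [5 8 8 8]
Step 3: flows [1->0,3->0,1=3,2=3] -> levels [7 7 8 7]
Step 4: flows [0=1,0=3,1=3,2->3] -> levels [7 7 7 8]
Step 5: flows [0=1,3->0,3->1,3->2] -> levels [8 8 8 5]

Answer: 8 8 8 5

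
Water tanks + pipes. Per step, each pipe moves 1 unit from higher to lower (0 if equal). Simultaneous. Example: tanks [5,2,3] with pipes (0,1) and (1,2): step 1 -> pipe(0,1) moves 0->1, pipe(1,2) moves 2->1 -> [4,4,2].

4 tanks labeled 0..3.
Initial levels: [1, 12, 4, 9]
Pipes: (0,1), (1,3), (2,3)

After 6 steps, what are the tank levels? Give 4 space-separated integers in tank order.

Answer: 6 6 7 7

Derivation:
Step 1: flows [1->0,1->3,3->2] -> levels [2 10 5 9]
Step 2: flows [1->0,1->3,3->2] -> levels [3 8 6 9]
Step 3: flows [1->0,3->1,3->2] -> levels [4 8 7 7]
Step 4: flows [1->0,1->3,2=3] -> levels [5 6 7 8]
Step 5: flows [1->0,3->1,3->2] -> levels [6 6 8 6]
Step 6: flows [0=1,1=3,2->3] -> levels [6 6 7 7]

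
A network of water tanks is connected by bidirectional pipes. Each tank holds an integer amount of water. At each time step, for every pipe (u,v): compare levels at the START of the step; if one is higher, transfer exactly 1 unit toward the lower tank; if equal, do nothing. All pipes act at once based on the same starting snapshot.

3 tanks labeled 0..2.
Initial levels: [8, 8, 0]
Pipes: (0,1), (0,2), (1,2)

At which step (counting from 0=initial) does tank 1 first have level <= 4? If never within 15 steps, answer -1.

Answer: -1

Derivation:
Step 1: flows [0=1,0->2,1->2] -> levels [7 7 2]
Step 2: flows [0=1,0->2,1->2] -> levels [6 6 4]
Step 3: flows [0=1,0->2,1->2] -> levels [5 5 6]
Step 4: flows [0=1,2->0,2->1] -> levels [6 6 4]
  -> period-2 cycle (repeats step 2); tank 1 never drops to <=4
Tank 1 never reaches <=4 within 15 steps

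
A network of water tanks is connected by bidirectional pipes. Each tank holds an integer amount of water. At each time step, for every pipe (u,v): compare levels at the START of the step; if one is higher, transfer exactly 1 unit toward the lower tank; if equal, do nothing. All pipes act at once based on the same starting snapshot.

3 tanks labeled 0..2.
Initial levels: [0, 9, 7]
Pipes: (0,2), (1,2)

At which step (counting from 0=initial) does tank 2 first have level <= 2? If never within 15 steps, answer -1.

Answer: -1

Derivation:
Step 1: flows [2->0,1->2] -> levels [1 8 7]
Step 2: flows [2->0,1->2] -> levels [2 7 7]
Step 3: flows [2->0,1=2] -> levels [3 7 6]
Step 4: flows [2->0,1->2] -> levels [4 6 6]
Step 5: flows [2->0,1=2] -> levels [5 6 5]
Step 6: flows [0=2,1->2] -> levels [5 5 6]
Step 7: flows [2->0,2->1] -> levels [6 6 4]
Step 8: flows [0->2,1->2] -> levels [5 5 6]
  -> period-2 cycle (repeats step 6); tank 2 never drops to <=2
Tank 2 never reaches <=2 within 15 steps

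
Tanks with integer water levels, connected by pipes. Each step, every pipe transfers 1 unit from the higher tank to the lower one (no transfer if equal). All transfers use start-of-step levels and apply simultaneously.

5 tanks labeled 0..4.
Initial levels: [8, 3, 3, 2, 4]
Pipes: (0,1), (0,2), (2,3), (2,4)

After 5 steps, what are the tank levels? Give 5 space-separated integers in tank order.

Step 1: flows [0->1,0->2,2->3,4->2] -> levels [6 4 4 3 3]
Step 2: flows [0->1,0->2,2->3,2->4] -> levels [4 5 3 4 4]
Step 3: flows [1->0,0->2,3->2,4->2] -> levels [4 4 6 3 3]
Step 4: flows [0=1,2->0,2->3,2->4] -> levels [5 4 3 4 4]
Step 5: flows [0->1,0->2,3->2,4->2] -> levels [3 5 6 3 3]

Answer: 3 5 6 3 3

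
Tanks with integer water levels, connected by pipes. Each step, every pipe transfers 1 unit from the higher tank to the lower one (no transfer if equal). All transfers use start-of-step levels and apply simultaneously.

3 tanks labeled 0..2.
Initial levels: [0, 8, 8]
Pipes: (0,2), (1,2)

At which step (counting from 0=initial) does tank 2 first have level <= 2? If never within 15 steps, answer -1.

Step 1: flows [2->0,1=2] -> levels [1 8 7]
Step 2: flows [2->0,1->2] -> levels [2 7 7]
Step 3: flows [2->0,1=2] -> levels [3 7 6]
Step 4: flows [2->0,1->2] -> levels [4 6 6]
Step 5: flows [2->0,1=2] -> levels [5 6 5]
Step 6: flows [0=2,1->2] -> levels [5 5 6]
Step 7: flows [2->0,2->1] -> levels [6 6 4]
Step 8: flows [0->2,1->2] -> levels [5 5 6]
  -> period-2 cycle (repeats step 6); tank 2 never drops to <=2
Tank 2 never reaches <=2 within 15 steps

Answer: -1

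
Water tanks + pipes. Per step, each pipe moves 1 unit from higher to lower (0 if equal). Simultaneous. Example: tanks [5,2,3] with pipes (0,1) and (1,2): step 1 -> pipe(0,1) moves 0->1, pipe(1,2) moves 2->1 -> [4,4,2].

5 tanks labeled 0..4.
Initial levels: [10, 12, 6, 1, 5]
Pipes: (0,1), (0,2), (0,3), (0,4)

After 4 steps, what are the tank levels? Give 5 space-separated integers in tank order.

Answer: 6 8 8 5 7

Derivation:
Step 1: flows [1->0,0->2,0->3,0->4] -> levels [8 11 7 2 6]
Step 2: flows [1->0,0->2,0->3,0->4] -> levels [6 10 8 3 7]
Step 3: flows [1->0,2->0,0->3,4->0] -> levels [8 9 7 4 6]
Step 4: flows [1->0,0->2,0->3,0->4] -> levels [6 8 8 5 7]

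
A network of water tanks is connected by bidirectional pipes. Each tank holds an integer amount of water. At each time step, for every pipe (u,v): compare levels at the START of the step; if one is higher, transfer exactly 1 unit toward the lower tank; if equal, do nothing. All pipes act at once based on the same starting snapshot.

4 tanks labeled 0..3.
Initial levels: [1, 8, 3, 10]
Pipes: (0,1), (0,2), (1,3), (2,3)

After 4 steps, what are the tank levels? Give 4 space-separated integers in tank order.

Answer: 6 5 6 5

Derivation:
Step 1: flows [1->0,2->0,3->1,3->2] -> levels [3 8 3 8]
Step 2: flows [1->0,0=2,1=3,3->2] -> levels [4 7 4 7]
Step 3: flows [1->0,0=2,1=3,3->2] -> levels [5 6 5 6]
Step 4: flows [1->0,0=2,1=3,3->2] -> levels [6 5 6 5]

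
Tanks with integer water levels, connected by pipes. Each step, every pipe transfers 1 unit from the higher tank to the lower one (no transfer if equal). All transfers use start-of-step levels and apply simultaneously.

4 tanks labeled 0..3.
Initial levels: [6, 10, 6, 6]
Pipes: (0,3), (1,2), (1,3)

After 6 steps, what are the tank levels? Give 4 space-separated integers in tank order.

Answer: 6 6 8 8

Derivation:
Step 1: flows [0=3,1->2,1->3] -> levels [6 8 7 7]
Step 2: flows [3->0,1->2,1->3] -> levels [7 6 8 7]
Step 3: flows [0=3,2->1,3->1] -> levels [7 8 7 6]
Step 4: flows [0->3,1->2,1->3] -> levels [6 6 8 8]
Step 5: flows [3->0,2->1,3->1] -> levels [7 8 7 6]
  -> period-2 cycle: step 5 state = step 3 state
  -> state at step 6: (6-3) mod 2 = 1, same as step 4 -> [6 6 8 8]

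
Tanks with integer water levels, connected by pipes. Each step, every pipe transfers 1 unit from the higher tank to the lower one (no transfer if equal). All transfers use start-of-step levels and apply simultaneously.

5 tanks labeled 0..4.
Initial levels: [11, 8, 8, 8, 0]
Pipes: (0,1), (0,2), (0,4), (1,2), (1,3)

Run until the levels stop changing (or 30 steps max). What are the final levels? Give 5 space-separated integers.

Step 1: flows [0->1,0->2,0->4,1=2,1=3] -> levels [8 9 9 8 1]
Step 2: flows [1->0,2->0,0->4,1=2,1->3] -> levels [9 7 8 9 2]
Step 3: flows [0->1,0->2,0->4,2->1,3->1] -> levels [6 10 8 8 3]
Step 4: flows [1->0,2->0,0->4,1->2,1->3] -> levels [7 7 8 9 4]
Step 5: flows [0=1,2->0,0->4,2->1,3->1] -> levels [7 9 6 8 5]
Step 6: flows [1->0,0->2,0->4,1->2,1->3] -> levels [6 6 8 9 6]
Step 7: flows [0=1,2->0,0=4,2->1,3->1] -> levels [7 8 6 8 6]
Step 8: flows [1->0,0->2,0->4,1->2,1=3] -> levels [6 6 8 8 7]
Step 9: flows [0=1,2->0,4->0,2->1,3->1] -> levels [8 8 6 7 6]
Step 10: flows [0=1,0->2,0->4,1->2,1->3] -> levels [6 6 8 8 7]
  -> period-2 cycle: step 10 state = step 8 state; never stabilizes
  -> state at step 30: (30-8) mod 2 = 0, same as step 8 -> [6 6 8 8 7]

Answer: 6 6 8 8 7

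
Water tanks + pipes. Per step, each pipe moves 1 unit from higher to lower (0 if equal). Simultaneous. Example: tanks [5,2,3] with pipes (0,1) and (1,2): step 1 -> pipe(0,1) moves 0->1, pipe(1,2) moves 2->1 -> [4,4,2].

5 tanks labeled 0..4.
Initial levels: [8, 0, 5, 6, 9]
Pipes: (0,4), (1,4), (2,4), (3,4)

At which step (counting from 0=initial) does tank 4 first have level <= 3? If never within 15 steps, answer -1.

Step 1: flows [4->0,4->1,4->2,4->3] -> levels [9 1 6 7 5]
Step 2: flows [0->4,4->1,2->4,3->4] -> levels [8 2 5 6 7]
Step 3: flows [0->4,4->1,4->2,4->3] -> levels [7 3 6 7 5]
Step 4: flows [0->4,4->1,2->4,3->4] -> levels [6 4 5 6 7]
Step 5: flows [4->0,4->1,4->2,4->3] -> levels [7 5 6 7 3]
Tank 4 first reaches <=3 at step 5

Answer: 5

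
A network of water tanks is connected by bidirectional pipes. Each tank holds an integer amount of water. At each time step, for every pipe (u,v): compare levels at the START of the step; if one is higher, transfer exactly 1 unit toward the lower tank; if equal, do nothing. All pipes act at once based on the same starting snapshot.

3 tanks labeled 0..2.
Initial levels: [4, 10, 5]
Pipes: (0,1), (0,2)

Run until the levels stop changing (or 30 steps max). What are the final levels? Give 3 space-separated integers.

Answer: 7 6 6

Derivation:
Step 1: flows [1->0,2->0] -> levels [6 9 4]
Step 2: flows [1->0,0->2] -> levels [6 8 5]
Step 3: flows [1->0,0->2] -> levels [6 7 6]
Step 4: flows [1->0,0=2] -> levels [7 6 6]
Step 5: flows [0->1,0->2] -> levels [5 7 7]
Step 6: flows [1->0,2->0] -> levels [7 6 6]
  -> period-2 cycle: step 6 state = step 4 state; never stabilizes
  -> state at step 30: (30-4) mod 2 = 0, same as step 4 -> [7 6 6]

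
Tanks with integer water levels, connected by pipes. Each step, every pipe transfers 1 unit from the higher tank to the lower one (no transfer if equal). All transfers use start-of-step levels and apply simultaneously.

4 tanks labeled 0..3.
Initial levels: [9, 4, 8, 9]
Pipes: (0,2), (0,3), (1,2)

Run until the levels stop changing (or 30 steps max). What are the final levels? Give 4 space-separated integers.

Answer: 9 8 6 7

Derivation:
Step 1: flows [0->2,0=3,2->1] -> levels [8 5 8 9]
Step 2: flows [0=2,3->0,2->1] -> levels [9 6 7 8]
Step 3: flows [0->2,0->3,2->1] -> levels [7 7 7 9]
Step 4: flows [0=2,3->0,1=2] -> levels [8 7 7 8]
Step 5: flows [0->2,0=3,1=2] -> levels [7 7 8 8]
Step 6: flows [2->0,3->0,2->1] -> levels [9 8 6 7]
Step 7: flows [0->2,0->3,1->2] -> levels [7 7 8 8]
  -> period-2 cycle: step 7 state = step 5 state; never stabilizes
  -> state at step 30: (30-5) mod 2 = 1, same as step 6 -> [9 8 6 7]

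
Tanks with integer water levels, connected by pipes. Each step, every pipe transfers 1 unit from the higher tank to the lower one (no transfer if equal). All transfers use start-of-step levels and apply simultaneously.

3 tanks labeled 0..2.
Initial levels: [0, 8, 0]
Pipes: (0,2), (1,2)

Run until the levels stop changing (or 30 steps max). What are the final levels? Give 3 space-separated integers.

Step 1: flows [0=2,1->2] -> levels [0 7 1]
Step 2: flows [2->0,1->2] -> levels [1 6 1]
Step 3: flows [0=2,1->2] -> levels [1 5 2]
Step 4: flows [2->0,1->2] -> levels [2 4 2]
Step 5: flows [0=2,1->2] -> levels [2 3 3]
Step 6: flows [2->0,1=2] -> levels [3 3 2]
Step 7: flows [0->2,1->2] -> levels [2 2 4]
Step 8: flows [2->0,2->1] -> levels [3 3 2]
  -> period-2 cycle: step 8 state = step 6 state; never stabilizes
  -> state at step 30: (30-6) mod 2 = 0, same as step 6 -> [3 3 2]

Answer: 3 3 2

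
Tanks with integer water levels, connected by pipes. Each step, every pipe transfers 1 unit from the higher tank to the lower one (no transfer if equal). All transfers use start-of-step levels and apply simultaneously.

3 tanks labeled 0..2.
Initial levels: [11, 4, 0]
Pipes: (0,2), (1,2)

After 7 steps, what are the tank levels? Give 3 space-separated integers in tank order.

Answer: 5 5 5

Derivation:
Step 1: flows [0->2,1->2] -> levels [10 3 2]
Step 2: flows [0->2,1->2] -> levels [9 2 4]
Step 3: flows [0->2,2->1] -> levels [8 3 4]
Step 4: flows [0->2,2->1] -> levels [7 4 4]
Step 5: flows [0->2,1=2] -> levels [6 4 5]
Step 6: flows [0->2,2->1] -> levels [5 5 5]
Step 7: flows [0=2,1=2] -> levels [5 5 5]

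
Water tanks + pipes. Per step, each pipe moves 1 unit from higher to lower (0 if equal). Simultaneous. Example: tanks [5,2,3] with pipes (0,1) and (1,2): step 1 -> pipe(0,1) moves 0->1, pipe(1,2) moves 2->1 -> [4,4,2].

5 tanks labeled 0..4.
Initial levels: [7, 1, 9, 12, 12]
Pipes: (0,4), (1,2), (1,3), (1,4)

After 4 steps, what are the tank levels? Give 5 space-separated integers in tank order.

Step 1: flows [4->0,2->1,3->1,4->1] -> levels [8 4 8 11 10]
Step 2: flows [4->0,2->1,3->1,4->1] -> levels [9 7 7 10 8]
Step 3: flows [0->4,1=2,3->1,4->1] -> levels [8 9 7 9 8]
Step 4: flows [0=4,1->2,1=3,1->4] -> levels [8 7 8 9 9]

Answer: 8 7 8 9 9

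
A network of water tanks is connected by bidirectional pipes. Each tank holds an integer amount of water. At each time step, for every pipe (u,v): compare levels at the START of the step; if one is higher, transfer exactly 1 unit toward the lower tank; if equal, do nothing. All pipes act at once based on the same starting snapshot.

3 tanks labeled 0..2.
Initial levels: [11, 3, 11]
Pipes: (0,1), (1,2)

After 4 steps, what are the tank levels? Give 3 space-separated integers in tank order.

Answer: 9 7 9

Derivation:
Step 1: flows [0->1,2->1] -> levels [10 5 10]
Step 2: flows [0->1,2->1] -> levels [9 7 9]
Step 3: flows [0->1,2->1] -> levels [8 9 8]
Step 4: flows [1->0,1->2] -> levels [9 7 9]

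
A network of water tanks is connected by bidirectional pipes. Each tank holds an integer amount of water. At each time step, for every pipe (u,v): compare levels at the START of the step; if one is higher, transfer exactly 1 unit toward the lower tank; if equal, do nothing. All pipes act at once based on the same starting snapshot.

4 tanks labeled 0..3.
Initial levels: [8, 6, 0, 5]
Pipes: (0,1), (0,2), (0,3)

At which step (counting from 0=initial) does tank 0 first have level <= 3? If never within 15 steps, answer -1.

Answer: -1

Derivation:
Step 1: flows [0->1,0->2,0->3] -> levels [5 7 1 6]
Step 2: flows [1->0,0->2,3->0] -> levels [6 6 2 5]
Step 3: flows [0=1,0->2,0->3] -> levels [4 6 3 6]
Step 4: flows [1->0,0->2,3->0] -> levels [5 5 4 5]
Step 5: flows [0=1,0->2,0=3] -> levels [4 5 5 5]
Step 6: flows [1->0,2->0,3->0] -> levels [7 4 4 4]
Step 7: flows [0->1,0->2,0->3] -> levels [4 5 5 5]
  -> period-2 cycle (repeats step 5); tank 0 never drops to <=3
Tank 0 never reaches <=3 within 15 steps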